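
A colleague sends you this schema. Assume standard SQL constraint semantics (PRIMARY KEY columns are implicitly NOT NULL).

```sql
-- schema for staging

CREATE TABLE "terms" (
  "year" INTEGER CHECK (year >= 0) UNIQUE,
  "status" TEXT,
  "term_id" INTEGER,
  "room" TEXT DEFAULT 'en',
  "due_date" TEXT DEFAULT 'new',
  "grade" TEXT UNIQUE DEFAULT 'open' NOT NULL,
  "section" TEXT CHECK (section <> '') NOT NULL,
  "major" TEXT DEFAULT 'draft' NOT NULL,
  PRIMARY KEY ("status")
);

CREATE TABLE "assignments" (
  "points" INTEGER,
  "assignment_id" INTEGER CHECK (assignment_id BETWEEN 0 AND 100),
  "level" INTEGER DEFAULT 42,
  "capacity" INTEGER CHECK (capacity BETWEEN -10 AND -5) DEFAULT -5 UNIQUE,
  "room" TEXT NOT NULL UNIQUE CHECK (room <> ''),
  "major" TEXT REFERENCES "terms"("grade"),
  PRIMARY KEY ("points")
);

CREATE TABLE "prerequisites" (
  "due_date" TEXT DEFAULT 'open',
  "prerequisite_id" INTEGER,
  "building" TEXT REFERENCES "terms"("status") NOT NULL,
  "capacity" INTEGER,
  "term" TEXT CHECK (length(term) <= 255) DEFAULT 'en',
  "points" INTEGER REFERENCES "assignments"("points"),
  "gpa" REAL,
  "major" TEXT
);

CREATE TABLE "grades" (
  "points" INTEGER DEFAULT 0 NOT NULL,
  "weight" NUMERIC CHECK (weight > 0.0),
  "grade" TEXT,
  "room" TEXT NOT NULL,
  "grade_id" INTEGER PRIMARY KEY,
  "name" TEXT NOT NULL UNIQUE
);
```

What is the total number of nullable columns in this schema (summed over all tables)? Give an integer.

terms: 4 nullable (year, term_id, room, due_date — PK (status) and explicit NOT NULL columns excluded).
assignments: 4 nullable (assignment_id, level, capacity, major — PK (points) and explicit NOT NULL columns excluded).
prerequisites: 7 nullable (due_date, prerequisite_id, capacity, term, points, gpa, major — PK none and explicit NOT NULL columns excluded).
grades: 2 nullable (weight, grade — PK (grade_id) and explicit NOT NULL columns excluded).
Total: 4 + 4 + 7 + 2 = 17.

17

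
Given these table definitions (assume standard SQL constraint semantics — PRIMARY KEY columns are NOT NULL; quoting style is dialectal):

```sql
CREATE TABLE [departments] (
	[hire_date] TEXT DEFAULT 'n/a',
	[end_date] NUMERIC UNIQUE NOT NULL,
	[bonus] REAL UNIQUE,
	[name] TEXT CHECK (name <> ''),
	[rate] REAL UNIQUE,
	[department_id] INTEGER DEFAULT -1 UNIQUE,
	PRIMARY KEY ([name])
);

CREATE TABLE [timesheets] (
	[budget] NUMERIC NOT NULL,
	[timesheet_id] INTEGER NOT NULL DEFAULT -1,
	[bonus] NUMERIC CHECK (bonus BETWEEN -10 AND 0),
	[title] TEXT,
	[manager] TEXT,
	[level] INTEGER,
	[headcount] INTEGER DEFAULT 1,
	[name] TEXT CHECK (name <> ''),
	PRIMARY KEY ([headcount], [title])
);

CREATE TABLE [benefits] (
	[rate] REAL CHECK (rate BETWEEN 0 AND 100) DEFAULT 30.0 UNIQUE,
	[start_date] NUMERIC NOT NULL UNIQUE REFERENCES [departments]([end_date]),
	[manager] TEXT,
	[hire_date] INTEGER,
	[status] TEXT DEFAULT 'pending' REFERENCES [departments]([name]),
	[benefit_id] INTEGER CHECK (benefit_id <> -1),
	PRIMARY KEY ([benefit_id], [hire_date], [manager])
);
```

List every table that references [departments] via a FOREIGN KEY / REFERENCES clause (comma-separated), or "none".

benefits

- benefits.start_date references departments(end_date).
- benefits.status references departments(name).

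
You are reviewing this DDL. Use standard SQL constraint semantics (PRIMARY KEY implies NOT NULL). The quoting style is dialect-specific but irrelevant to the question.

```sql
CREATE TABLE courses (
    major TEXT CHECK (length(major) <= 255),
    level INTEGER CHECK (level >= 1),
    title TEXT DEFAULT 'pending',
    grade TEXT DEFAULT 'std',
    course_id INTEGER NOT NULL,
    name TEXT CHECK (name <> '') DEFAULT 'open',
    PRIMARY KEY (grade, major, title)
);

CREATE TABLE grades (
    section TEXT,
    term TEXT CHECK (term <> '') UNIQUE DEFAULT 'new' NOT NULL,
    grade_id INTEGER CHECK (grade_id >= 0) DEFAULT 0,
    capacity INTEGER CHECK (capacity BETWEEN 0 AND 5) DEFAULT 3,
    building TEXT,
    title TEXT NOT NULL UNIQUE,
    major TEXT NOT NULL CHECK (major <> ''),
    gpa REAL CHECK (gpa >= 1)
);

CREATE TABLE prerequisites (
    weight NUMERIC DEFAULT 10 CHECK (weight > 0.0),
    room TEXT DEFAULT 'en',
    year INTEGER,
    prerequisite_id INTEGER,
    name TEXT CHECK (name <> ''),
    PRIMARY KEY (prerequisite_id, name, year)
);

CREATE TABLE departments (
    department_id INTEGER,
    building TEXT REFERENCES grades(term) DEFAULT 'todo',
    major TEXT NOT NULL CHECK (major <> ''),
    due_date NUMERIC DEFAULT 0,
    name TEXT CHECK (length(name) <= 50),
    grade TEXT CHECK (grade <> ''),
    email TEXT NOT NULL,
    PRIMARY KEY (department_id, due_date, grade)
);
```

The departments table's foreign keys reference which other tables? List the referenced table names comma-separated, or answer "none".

- building REFERENCES grades(term).

grades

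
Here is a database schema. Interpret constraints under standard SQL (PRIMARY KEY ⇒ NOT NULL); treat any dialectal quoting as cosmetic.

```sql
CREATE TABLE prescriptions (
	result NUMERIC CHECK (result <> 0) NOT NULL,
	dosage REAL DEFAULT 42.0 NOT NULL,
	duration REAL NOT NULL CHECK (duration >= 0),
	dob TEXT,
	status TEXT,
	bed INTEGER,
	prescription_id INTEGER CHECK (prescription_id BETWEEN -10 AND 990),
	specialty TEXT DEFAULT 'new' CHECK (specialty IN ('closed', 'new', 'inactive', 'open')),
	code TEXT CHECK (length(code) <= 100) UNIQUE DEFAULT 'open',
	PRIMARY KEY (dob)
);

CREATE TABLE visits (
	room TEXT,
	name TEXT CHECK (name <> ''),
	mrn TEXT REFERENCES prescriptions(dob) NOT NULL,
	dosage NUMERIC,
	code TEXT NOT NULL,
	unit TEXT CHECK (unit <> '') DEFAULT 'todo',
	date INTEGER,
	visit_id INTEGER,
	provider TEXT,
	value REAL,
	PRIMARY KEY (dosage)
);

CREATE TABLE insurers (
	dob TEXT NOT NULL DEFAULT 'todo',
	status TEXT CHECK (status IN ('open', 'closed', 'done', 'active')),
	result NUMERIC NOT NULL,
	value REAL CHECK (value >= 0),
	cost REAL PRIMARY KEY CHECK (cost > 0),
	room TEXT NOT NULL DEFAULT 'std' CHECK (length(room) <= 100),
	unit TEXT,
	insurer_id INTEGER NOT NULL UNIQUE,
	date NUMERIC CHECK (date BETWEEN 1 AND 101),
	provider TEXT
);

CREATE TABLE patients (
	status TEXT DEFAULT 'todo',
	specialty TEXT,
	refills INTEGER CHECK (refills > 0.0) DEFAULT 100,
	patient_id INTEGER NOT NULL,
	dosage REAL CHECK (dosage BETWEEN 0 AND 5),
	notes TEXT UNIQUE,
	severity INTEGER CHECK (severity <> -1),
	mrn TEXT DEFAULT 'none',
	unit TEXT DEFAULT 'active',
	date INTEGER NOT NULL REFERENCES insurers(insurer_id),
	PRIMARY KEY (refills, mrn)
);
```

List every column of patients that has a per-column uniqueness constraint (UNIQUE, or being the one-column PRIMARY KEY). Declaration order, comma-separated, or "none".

- status: no UNIQUE or single-column PK constraint.
- specialty: no UNIQUE or single-column PK constraint.
- refills: part of a composite PRIMARY KEY — only the tuple is unique, not this column on its own.
- patient_id: no UNIQUE or single-column PK constraint.
- dosage: no UNIQUE or single-column PK constraint.
- notes: declared UNIQUE → unique.
- severity: no UNIQUE or single-column PK constraint.
- mrn: part of a composite PRIMARY KEY — only the tuple is unique, not this column on its own.
- unit: no UNIQUE or single-column PK constraint.
- date: no UNIQUE or single-column PK constraint.

notes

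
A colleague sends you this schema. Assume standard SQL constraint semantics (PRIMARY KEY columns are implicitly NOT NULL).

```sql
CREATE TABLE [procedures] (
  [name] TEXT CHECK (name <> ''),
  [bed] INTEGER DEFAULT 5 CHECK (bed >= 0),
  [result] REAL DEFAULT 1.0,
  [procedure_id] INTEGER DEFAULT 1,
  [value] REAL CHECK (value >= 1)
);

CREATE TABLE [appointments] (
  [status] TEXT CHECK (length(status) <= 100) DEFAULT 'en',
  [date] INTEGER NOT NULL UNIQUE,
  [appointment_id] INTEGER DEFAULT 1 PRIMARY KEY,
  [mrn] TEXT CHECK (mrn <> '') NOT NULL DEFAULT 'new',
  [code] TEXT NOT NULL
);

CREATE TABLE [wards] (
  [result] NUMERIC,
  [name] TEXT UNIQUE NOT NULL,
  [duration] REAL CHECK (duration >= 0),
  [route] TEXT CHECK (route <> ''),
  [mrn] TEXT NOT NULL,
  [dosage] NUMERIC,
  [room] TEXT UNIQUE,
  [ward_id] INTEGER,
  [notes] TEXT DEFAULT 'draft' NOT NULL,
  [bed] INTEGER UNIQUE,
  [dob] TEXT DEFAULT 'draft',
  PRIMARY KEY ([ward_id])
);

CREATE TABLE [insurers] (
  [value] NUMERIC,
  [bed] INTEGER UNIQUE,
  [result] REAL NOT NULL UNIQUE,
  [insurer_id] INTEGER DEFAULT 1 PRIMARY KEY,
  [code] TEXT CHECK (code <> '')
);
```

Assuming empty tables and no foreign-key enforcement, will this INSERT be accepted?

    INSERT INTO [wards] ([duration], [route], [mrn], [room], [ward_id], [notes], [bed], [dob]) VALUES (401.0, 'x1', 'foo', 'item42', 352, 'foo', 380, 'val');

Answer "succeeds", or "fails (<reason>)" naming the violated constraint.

name is omitted from the column list and has no DEFAULT, so it would receive NULL.
But name is declared NOT NULL.

fails (NOT NULL on name)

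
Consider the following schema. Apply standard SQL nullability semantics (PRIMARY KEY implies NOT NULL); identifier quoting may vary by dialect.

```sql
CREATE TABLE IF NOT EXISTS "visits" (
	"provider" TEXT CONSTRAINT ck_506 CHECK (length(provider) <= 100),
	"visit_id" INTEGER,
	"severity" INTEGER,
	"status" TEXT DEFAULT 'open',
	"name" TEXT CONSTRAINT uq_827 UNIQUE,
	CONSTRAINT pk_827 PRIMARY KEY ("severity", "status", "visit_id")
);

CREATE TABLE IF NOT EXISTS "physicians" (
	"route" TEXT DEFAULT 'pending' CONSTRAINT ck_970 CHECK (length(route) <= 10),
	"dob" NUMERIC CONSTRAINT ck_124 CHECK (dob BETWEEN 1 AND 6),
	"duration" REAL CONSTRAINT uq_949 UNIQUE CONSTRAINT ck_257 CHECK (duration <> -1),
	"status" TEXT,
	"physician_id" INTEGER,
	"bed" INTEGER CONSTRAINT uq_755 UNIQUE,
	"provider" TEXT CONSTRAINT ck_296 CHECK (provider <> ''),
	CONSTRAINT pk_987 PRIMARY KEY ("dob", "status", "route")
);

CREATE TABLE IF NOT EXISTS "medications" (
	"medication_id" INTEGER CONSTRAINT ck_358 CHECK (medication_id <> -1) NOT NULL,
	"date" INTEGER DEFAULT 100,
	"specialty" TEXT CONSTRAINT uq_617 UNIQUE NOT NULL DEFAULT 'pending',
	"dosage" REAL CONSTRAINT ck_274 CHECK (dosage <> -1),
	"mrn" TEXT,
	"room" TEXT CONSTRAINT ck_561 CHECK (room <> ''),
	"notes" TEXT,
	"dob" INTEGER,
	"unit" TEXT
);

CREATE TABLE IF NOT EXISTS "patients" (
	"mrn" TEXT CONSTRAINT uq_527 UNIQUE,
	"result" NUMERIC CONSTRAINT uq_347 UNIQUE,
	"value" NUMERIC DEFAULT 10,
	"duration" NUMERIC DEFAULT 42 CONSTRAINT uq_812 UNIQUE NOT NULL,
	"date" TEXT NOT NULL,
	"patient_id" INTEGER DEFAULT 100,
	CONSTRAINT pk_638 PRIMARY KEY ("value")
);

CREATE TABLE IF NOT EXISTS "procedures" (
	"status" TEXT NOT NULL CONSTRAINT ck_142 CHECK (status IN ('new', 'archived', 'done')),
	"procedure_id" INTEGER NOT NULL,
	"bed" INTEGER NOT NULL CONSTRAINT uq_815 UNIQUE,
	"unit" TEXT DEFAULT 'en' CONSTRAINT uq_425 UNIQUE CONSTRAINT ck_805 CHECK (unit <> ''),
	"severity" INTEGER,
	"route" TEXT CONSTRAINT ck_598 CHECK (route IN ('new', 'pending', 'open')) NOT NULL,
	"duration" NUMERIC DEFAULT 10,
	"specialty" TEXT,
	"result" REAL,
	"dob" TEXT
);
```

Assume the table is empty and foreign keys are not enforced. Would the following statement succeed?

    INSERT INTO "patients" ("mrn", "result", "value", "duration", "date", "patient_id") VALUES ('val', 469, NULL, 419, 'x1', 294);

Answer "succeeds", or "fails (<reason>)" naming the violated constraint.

value is explicitly set to NULL, but value is part of the PRIMARY KEY (implied NOT NULL).

fails (NOT NULL on value)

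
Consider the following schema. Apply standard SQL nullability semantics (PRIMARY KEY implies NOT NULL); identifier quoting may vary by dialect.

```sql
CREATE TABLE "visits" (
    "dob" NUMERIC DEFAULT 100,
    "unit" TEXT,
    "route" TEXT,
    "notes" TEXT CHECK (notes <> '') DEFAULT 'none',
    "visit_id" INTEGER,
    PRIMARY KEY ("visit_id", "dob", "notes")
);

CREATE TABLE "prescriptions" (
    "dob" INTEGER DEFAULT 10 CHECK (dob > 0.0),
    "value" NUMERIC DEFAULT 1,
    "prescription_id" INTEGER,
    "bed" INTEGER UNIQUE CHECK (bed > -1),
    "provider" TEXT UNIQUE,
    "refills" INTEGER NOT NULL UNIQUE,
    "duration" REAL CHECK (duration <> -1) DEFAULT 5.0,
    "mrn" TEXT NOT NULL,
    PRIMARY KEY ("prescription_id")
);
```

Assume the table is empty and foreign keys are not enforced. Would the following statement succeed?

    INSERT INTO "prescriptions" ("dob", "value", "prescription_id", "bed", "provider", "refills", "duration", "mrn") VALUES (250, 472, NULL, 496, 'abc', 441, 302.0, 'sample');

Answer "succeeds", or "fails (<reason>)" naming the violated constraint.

prescription_id is explicitly set to NULL, but prescription_id is part of the PRIMARY KEY (implied NOT NULL).

fails (NOT NULL on prescription_id)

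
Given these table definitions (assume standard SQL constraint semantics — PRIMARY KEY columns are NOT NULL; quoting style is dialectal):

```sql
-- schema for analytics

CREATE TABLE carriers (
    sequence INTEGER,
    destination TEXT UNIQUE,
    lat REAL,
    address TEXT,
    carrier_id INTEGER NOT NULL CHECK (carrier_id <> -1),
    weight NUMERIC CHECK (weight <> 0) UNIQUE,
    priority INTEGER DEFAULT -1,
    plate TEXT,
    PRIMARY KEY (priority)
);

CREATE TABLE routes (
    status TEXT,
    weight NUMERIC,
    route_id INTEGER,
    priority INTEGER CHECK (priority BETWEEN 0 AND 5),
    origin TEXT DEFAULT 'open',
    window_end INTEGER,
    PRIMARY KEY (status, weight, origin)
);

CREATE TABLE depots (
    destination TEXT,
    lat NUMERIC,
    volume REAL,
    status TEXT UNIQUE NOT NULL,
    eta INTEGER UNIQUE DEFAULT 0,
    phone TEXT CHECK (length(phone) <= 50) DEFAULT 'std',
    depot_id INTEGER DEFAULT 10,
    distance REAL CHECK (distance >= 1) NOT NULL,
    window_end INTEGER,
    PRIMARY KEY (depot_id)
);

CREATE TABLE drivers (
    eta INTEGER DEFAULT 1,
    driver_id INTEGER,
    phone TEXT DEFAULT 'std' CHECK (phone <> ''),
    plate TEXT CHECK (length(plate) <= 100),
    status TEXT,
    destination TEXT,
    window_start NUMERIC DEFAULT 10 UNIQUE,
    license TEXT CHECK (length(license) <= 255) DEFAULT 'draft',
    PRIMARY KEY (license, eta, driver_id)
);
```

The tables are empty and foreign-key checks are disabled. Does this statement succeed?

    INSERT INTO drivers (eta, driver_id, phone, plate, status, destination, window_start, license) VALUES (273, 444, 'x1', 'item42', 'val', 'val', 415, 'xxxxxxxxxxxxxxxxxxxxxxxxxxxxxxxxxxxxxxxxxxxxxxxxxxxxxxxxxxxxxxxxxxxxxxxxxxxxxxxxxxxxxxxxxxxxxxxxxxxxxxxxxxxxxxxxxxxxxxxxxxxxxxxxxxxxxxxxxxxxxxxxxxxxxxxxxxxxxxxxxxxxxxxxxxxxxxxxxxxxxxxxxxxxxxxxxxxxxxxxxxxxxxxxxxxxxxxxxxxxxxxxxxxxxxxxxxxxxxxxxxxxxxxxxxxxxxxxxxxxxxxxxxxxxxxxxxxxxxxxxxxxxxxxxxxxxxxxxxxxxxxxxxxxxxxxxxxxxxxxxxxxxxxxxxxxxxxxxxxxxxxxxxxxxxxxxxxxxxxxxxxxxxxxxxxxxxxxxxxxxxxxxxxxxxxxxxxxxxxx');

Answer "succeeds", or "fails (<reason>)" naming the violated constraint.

fails (CHECK on license)

The value 'xxxxxxxxxxxxxxxxxxxxxxxxxxxxxxxxxxxxxxxxxxxxxxxxxxxxxxxxxxxxxxxxxxxxxxxxxxxxxxxxxxxxxxxxxxxxxxxxxxxxxxxxxxxxxxxxxxxxxxxxxxxxxxxxxxxxxxxxxxxxxxxxxxxxxxxxxxxxxxxxxxxxxxxxxxxxxxxxxxxxxxxxxxxxxxxxxxxxxxxxxxxxxxxxxxxxxxxxxxxxxxxxxxxxxxxxxxxxxxxxxxxxxxxxxxxxxxxxxxxxxxxxxxxxxxxxxxxxxxxxxxxxxxxxxxxxxxxxxxxxxxxxxxxxxxxxxxxxxxxxxxxxxxxxxxxxxxxxxxxxxxxxxxxxxxxxxxxxxxxxxxxxxxxxxxxxxxxxxxxxxxxxxxxxxxxxxxxxxxxx' for license violates CHECK (length(license) <= 255).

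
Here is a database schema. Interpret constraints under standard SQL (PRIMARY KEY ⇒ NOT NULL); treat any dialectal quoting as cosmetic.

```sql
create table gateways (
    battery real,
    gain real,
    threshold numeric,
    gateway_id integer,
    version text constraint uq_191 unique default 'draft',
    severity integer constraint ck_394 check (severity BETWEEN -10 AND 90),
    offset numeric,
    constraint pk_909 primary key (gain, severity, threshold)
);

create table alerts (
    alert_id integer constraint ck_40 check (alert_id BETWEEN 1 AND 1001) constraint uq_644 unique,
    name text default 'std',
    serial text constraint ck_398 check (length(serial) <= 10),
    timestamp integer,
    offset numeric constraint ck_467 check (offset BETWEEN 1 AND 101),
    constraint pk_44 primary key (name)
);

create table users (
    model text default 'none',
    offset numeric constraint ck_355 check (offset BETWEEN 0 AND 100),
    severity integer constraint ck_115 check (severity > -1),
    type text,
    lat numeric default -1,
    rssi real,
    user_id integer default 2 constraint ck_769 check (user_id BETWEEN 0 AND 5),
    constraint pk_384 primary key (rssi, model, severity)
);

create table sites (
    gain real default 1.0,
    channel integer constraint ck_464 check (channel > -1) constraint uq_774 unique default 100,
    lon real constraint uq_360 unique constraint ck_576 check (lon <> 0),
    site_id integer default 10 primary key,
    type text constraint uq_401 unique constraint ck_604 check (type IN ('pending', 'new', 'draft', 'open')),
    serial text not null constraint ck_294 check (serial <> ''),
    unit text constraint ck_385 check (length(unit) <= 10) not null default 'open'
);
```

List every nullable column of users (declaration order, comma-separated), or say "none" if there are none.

offset, type, lat, user_id

- model: part of the PRIMARY KEY, which implies NOT NULL → not nullable.
- offset: CHECK does not forbid NULL (a CHECK constraint passes when its expression is NULL) → nullable.
- severity: part of the PRIMARY KEY, which implies NOT NULL → not nullable.
- type: no NOT NULL constraint applies → nullable.
- lat: DEFAULT only fills an omitted column; an explicit NULL is still allowed → nullable.
- rssi: part of the PRIMARY KEY, which implies NOT NULL → not nullable.
- user_id: CHECK does not forbid NULL (a CHECK constraint passes when its expression is NULL) → nullable.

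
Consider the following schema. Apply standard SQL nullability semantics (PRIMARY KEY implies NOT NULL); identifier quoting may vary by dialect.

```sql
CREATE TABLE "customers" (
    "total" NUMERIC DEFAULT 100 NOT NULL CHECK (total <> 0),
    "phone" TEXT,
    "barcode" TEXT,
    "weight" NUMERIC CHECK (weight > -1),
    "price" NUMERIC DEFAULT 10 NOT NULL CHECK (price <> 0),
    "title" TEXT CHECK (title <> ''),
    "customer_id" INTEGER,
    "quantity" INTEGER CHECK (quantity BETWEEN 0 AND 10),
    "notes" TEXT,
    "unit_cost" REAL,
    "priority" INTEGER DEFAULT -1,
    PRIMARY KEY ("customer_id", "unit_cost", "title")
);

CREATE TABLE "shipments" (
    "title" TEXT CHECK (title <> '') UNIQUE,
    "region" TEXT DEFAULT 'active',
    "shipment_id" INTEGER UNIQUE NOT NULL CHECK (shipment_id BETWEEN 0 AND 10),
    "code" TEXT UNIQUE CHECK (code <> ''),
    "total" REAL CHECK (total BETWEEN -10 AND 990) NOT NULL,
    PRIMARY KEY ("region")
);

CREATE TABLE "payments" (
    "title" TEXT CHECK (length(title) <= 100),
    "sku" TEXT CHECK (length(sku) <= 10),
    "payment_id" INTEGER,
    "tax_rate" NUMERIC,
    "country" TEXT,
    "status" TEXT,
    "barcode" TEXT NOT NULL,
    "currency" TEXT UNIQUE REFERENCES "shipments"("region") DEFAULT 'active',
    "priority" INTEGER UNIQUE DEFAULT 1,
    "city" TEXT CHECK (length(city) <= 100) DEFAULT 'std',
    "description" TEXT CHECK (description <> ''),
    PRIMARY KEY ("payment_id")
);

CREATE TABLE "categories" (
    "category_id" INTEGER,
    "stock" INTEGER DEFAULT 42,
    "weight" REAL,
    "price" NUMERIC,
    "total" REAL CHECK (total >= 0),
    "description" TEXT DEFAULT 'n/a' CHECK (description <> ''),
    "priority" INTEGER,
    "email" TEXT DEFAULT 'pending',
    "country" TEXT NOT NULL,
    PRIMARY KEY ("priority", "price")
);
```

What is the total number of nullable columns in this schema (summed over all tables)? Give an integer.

23

customers: 6 nullable (phone, barcode, weight, quantity, notes, priority — PK (customer_id, unit_cost, title) and explicit NOT NULL columns excluded).
shipments: 2 nullable (title, code — PK (region) and explicit NOT NULL columns excluded).
payments: 9 nullable (title, sku, tax_rate, country, status, currency, priority, city, description — PK (payment_id) and explicit NOT NULL columns excluded).
categories: 6 nullable (category_id, stock, weight, total, description, email — PK (priority, price) and explicit NOT NULL columns excluded).
Total: 6 + 2 + 9 + 6 = 23.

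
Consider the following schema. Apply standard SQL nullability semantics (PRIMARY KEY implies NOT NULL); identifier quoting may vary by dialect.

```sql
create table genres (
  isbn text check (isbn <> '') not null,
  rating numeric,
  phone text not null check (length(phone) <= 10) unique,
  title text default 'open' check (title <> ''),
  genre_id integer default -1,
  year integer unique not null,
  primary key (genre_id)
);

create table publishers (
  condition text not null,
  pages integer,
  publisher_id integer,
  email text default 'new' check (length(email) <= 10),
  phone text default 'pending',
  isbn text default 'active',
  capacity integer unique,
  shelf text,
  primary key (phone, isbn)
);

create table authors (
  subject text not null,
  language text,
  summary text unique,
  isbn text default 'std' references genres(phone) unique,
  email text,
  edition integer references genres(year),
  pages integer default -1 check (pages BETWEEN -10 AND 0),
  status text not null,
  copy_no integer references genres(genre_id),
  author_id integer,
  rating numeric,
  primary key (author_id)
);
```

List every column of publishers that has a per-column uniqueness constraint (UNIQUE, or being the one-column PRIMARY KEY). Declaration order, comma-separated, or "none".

capacity

- condition: no UNIQUE or single-column PK constraint.
- pages: no UNIQUE or single-column PK constraint.
- publisher_id: no UNIQUE or single-column PK constraint.
- email: no UNIQUE or single-column PK constraint.
- phone: part of a composite PRIMARY KEY — only the tuple is unique, not this column on its own.
- isbn: part of a composite PRIMARY KEY — only the tuple is unique, not this column on its own.
- capacity: declared UNIQUE → unique.
- shelf: no UNIQUE or single-column PK constraint.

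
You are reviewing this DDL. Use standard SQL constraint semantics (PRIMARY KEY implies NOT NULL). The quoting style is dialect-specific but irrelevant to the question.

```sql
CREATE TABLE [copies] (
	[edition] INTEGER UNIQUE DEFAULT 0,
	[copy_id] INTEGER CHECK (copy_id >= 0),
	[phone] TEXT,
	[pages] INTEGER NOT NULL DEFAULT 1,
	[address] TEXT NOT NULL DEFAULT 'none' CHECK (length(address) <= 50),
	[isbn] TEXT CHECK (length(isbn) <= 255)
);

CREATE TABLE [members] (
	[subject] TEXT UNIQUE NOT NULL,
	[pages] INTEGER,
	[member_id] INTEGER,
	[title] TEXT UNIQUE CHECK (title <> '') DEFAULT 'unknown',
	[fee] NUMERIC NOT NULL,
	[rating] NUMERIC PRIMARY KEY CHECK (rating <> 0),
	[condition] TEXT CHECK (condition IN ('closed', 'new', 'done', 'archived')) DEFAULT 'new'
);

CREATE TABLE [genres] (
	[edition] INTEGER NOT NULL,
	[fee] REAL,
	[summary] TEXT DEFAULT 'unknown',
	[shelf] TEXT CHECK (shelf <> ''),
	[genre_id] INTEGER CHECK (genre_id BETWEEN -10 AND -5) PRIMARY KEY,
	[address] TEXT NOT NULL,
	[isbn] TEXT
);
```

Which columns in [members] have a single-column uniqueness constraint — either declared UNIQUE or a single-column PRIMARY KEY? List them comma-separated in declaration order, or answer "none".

subject, title, rating

- subject: declared UNIQUE → unique.
- pages: no UNIQUE or single-column PK constraint.
- member_id: no UNIQUE or single-column PK constraint.
- title: declared UNIQUE → unique.
- fee: no UNIQUE or single-column PK constraint.
- rating: single-column PRIMARY KEY → unique.
- condition: no UNIQUE or single-column PK constraint.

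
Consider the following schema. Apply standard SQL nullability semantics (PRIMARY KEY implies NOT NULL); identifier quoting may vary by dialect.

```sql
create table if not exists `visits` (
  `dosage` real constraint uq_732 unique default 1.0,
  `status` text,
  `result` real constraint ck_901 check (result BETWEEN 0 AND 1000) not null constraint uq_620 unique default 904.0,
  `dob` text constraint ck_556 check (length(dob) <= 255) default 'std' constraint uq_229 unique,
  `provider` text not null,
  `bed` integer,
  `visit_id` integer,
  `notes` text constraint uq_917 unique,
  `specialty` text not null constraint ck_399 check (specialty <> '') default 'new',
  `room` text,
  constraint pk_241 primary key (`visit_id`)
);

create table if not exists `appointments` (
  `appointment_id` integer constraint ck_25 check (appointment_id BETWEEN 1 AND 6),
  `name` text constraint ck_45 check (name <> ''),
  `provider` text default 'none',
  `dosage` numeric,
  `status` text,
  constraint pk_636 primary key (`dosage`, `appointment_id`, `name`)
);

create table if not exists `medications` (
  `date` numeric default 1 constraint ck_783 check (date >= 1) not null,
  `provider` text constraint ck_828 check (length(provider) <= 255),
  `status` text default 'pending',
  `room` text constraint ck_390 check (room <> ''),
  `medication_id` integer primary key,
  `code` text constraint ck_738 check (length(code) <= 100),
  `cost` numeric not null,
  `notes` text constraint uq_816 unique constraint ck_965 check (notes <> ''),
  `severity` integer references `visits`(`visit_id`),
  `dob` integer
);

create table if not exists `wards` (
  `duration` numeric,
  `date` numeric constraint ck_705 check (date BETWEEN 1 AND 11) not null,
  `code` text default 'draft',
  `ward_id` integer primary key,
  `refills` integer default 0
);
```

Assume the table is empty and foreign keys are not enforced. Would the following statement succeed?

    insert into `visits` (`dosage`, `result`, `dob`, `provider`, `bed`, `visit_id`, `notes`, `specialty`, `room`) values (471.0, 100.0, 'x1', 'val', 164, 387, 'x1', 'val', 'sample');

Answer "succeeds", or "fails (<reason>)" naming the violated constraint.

NOT NULL columns: provider is supplied; result is supplied; specialty is supplied; visit_id is supplied.
CHECK constraints: 100.0 satisfies (result BETWEEN 0 AND 1000); 'x1' satisfies (length(dob) <= 255); 'val' satisfies (specialty <> '').
No constraint is violated.

succeeds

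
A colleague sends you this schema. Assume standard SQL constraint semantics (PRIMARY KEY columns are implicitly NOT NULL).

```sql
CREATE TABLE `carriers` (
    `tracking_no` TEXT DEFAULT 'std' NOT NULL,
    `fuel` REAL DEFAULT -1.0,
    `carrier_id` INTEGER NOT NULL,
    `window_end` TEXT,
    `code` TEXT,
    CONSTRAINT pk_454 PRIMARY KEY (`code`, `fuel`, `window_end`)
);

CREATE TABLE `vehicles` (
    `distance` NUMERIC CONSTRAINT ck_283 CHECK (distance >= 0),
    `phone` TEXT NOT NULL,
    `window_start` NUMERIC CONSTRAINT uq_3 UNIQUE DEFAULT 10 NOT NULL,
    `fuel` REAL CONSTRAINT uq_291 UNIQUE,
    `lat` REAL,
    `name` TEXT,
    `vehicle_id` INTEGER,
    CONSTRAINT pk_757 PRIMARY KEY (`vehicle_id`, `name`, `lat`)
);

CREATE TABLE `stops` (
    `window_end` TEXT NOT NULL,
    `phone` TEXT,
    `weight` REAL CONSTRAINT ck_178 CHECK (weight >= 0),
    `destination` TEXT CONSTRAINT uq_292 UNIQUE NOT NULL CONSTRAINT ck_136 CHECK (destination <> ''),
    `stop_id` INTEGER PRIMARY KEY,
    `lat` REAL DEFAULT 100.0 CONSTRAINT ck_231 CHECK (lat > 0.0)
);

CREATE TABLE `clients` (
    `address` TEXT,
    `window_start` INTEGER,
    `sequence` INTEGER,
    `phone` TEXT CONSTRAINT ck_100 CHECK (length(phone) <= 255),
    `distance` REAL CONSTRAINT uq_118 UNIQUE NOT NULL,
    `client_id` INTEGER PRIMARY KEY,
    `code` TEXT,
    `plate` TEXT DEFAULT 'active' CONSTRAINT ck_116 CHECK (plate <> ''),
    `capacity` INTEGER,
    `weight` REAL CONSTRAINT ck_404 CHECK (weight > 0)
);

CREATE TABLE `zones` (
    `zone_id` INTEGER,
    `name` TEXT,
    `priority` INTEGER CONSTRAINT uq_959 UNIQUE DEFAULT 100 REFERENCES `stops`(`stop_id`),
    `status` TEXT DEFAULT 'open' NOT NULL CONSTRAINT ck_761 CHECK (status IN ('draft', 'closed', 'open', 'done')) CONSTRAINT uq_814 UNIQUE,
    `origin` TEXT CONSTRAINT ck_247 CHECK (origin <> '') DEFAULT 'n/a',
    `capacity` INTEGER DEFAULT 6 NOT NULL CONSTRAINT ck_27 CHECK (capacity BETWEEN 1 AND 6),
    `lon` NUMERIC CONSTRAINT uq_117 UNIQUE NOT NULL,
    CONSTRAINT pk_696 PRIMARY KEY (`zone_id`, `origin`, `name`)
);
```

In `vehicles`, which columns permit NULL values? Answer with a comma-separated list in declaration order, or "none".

distance, fuel

- distance: CHECK does not forbid NULL (a CHECK constraint passes when its expression is NULL) → nullable.
- phone: declared NOT NULL → not nullable.
- window_start: declared NOT NULL → not nullable.
- fuel: UNIQUE does not imply NOT NULL → nullable.
- lat: part of the PRIMARY KEY, which implies NOT NULL → not nullable.
- name: part of the PRIMARY KEY, which implies NOT NULL → not nullable.
- vehicle_id: part of the PRIMARY KEY, which implies NOT NULL → not nullable.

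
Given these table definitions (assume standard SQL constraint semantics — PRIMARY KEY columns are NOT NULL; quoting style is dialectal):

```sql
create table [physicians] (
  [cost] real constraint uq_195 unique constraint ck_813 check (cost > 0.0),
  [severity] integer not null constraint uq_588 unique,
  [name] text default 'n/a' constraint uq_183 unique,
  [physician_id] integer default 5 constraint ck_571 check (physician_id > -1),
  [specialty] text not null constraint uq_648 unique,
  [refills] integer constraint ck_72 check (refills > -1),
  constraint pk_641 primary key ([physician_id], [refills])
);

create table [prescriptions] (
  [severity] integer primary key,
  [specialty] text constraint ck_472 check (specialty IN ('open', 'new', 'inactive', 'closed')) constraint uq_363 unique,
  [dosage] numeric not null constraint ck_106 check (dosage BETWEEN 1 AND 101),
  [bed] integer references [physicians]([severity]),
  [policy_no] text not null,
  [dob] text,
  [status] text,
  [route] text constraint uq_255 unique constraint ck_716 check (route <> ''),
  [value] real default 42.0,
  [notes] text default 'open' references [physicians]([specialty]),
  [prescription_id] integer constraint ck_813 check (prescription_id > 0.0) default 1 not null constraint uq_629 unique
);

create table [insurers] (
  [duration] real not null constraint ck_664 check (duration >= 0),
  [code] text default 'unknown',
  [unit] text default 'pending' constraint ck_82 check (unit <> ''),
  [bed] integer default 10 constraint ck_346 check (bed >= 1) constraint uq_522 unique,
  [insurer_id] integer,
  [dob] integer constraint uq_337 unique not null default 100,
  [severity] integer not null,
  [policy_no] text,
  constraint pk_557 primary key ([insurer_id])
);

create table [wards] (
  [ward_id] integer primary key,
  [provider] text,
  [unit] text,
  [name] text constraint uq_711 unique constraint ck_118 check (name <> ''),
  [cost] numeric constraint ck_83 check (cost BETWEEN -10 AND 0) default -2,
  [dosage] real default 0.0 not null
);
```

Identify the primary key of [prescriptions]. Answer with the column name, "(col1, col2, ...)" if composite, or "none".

severity

severity is declared PRIMARY KEY inline on the column.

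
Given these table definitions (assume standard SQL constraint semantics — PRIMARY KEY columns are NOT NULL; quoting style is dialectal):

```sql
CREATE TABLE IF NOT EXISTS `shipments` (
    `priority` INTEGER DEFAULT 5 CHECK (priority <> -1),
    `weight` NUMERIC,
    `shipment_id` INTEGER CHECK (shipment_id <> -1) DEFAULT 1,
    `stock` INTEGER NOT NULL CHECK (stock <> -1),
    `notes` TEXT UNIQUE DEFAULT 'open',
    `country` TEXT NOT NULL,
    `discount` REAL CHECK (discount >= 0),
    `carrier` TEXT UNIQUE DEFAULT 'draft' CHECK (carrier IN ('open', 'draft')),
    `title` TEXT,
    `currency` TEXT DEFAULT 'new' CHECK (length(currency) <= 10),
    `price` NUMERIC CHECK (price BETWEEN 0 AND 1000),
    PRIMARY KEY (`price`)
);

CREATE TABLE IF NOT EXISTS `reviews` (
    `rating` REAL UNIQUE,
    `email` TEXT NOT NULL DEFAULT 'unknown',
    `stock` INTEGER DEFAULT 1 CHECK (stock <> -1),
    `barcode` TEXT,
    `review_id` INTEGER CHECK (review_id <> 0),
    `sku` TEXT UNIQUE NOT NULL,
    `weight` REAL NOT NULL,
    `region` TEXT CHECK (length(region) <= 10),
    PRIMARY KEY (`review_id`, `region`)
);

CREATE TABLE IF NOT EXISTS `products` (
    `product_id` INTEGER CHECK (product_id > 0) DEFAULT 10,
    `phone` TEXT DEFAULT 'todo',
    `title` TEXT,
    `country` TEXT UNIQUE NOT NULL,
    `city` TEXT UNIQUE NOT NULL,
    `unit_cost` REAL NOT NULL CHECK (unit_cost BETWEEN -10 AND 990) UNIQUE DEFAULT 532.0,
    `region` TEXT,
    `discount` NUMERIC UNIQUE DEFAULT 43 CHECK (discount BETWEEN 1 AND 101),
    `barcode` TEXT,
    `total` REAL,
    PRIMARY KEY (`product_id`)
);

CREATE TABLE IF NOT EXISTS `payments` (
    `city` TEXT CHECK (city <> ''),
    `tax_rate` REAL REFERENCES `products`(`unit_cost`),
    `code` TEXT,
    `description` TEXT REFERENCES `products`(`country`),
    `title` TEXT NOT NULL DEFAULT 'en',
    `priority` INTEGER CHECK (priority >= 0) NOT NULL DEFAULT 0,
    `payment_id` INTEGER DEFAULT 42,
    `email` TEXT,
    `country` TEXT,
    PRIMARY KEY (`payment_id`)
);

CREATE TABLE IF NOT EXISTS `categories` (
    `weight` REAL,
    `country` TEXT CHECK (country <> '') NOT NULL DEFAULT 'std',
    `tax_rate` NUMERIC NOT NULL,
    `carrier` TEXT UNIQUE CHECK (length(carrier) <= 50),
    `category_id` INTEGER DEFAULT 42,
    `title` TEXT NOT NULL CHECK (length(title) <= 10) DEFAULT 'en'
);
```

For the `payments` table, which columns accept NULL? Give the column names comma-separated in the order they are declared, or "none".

city, tax_rate, code, description, email, country

- city: CHECK does not forbid NULL (a CHECK constraint passes when its expression is NULL) → nullable.
- tax_rate: a foreign key column may be NULL unless separately constrained → nullable.
- code: no NOT NULL constraint applies → nullable.
- description: a foreign key column may be NULL unless separately constrained → nullable.
- title: declared NOT NULL → not nullable.
- priority: declared NOT NULL → not nullable.
- payment_id: part of the PRIMARY KEY, which implies NOT NULL → not nullable.
- email: no NOT NULL constraint applies → nullable.
- country: no NOT NULL constraint applies → nullable.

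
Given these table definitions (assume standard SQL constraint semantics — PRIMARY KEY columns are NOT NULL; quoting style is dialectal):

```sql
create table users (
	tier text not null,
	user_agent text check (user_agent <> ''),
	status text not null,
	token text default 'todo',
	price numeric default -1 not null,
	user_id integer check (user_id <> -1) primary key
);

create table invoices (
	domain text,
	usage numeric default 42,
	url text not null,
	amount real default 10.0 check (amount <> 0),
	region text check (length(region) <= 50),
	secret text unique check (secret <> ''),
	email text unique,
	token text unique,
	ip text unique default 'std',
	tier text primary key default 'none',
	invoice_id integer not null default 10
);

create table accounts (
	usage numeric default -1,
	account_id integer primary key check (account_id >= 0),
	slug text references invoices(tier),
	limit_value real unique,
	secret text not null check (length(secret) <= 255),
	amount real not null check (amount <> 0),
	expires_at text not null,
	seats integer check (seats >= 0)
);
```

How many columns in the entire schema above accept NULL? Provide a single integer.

users: 2 nullable (user_agent, token — PK (user_id) and explicit NOT NULL columns excluded).
invoices: 8 nullable (domain, usage, amount, region, secret, email, token, ip — PK (tier) and explicit NOT NULL columns excluded).
accounts: 4 nullable (usage, slug, limit_value, seats — PK (account_id) and explicit NOT NULL columns excluded).
Total: 2 + 8 + 4 = 14.

14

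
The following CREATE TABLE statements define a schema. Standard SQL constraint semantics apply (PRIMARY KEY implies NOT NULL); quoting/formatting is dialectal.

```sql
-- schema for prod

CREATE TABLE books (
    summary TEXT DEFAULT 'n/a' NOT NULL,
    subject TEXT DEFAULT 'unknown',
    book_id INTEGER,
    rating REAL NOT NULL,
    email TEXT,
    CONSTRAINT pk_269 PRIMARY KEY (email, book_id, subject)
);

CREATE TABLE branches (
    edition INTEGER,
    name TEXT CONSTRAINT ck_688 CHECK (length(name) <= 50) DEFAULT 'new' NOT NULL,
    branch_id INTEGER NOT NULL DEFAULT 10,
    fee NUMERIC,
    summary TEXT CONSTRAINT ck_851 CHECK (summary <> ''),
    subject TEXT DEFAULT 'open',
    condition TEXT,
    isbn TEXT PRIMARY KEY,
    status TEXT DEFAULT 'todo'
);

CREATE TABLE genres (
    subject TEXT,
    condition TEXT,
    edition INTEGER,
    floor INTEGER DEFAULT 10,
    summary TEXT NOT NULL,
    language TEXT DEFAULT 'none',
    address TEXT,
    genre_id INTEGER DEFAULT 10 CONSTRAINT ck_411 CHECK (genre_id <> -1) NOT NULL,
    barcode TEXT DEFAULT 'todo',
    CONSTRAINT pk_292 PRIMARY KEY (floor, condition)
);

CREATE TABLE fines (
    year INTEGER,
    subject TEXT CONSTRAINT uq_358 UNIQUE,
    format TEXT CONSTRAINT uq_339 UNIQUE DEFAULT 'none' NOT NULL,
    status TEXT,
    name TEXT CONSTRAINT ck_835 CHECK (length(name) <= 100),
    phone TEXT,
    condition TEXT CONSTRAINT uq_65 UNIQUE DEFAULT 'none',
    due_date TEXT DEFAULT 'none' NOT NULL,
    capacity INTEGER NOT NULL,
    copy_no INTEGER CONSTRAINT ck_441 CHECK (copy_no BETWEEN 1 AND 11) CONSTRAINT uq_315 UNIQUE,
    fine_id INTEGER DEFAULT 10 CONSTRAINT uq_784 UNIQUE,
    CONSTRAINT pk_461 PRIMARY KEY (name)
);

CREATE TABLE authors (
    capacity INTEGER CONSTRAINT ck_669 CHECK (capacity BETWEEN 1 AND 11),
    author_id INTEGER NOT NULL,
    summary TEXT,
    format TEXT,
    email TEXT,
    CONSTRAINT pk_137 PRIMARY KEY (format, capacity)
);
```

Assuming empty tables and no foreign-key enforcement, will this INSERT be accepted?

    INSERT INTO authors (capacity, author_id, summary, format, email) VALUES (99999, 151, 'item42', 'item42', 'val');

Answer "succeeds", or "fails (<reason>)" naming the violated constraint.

fails (CHECK on capacity)

The value 99999 for capacity violates CHECK (capacity BETWEEN 1 AND 11).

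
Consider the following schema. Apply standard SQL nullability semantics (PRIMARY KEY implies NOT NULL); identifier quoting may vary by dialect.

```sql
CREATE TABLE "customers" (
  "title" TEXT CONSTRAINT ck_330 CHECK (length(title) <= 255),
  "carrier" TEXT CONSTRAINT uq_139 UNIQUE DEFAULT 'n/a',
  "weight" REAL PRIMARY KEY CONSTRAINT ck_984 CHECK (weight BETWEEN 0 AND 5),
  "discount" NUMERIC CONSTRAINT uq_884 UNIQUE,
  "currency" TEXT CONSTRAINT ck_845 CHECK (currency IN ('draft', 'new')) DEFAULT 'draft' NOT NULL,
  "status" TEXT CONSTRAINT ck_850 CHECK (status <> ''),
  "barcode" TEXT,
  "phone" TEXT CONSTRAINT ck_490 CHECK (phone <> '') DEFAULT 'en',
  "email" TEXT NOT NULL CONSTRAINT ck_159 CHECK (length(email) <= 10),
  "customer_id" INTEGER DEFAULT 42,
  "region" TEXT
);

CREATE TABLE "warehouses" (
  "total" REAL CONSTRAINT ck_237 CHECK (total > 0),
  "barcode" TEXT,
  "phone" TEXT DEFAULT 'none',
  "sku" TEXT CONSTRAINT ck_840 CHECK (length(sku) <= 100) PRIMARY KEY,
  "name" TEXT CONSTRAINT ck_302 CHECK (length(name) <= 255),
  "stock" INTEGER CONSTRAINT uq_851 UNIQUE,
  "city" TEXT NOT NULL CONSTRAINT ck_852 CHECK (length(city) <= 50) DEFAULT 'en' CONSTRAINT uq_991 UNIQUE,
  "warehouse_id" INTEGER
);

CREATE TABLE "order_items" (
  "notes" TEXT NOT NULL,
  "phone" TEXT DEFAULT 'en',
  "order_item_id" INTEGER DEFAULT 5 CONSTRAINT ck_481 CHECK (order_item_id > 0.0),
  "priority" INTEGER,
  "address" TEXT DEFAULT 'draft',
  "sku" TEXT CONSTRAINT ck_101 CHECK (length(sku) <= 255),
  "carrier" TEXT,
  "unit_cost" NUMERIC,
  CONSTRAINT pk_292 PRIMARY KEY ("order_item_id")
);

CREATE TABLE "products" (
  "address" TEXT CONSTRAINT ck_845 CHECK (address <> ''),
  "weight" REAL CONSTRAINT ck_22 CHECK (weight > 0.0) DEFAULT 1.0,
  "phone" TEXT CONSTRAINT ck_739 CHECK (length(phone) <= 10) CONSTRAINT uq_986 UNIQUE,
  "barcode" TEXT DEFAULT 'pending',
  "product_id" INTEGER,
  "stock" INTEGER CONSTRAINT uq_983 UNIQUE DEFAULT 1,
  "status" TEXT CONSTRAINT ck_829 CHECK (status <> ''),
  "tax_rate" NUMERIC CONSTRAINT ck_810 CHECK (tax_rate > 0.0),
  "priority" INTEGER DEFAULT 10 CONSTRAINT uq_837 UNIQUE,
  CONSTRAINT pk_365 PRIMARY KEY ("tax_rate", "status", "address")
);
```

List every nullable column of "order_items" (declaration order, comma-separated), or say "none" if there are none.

- notes: declared NOT NULL → not nullable.
- phone: DEFAULT only fills an omitted column; an explicit NULL is still allowed → nullable.
- order_item_id: part of the PRIMARY KEY, which implies NOT NULL → not nullable.
- priority: no NOT NULL constraint applies → nullable.
- address: DEFAULT only fills an omitted column; an explicit NULL is still allowed → nullable.
- sku: CHECK does not forbid NULL (a CHECK constraint passes when its expression is NULL) → nullable.
- carrier: no NOT NULL constraint applies → nullable.
- unit_cost: no NOT NULL constraint applies → nullable.

phone, priority, address, sku, carrier, unit_cost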